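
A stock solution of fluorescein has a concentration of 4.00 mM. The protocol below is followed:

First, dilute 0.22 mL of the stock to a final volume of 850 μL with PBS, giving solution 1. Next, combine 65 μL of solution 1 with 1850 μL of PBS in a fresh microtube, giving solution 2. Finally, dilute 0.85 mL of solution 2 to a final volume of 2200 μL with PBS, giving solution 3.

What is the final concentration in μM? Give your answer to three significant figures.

Step 1: 0.22 mL brought to 850 μL → factor 0.85/0.22 = 3.8636
Step 2: 65 μL + 1850 μL = 1915 μL total → factor 1915/65 = 29.462
Step 3: 0.85 mL brought to 2200 μL → factor 2.2/0.85 = 2.5882
Overall dilution factor = 3.8636 × 29.462 × 2.5882 = 294.62
Final = 4.00 mM / 294.62 = 0.01358 mM = 13.6 μM

13.6 μM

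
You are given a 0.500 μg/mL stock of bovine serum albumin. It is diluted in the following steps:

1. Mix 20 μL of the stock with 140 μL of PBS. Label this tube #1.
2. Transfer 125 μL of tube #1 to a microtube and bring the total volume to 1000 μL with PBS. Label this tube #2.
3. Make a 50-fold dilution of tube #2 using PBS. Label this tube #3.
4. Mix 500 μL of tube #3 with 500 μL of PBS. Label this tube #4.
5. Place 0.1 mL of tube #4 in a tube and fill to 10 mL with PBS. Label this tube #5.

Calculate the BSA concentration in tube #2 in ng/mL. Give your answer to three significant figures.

Step 1: 20 μL + 140 μL = 160 μL total → factor 160/20 = 8
Step 2: 125 μL brought to 1000 μL → factor 1000/125 = 8
Dilution factor through tube #2 = 8 × 8 = 64
[tube #2] = 0.500 μg/mL / 64 = 0.007812 μg/mL = 7.81 ng/mL

7.81 ng/mL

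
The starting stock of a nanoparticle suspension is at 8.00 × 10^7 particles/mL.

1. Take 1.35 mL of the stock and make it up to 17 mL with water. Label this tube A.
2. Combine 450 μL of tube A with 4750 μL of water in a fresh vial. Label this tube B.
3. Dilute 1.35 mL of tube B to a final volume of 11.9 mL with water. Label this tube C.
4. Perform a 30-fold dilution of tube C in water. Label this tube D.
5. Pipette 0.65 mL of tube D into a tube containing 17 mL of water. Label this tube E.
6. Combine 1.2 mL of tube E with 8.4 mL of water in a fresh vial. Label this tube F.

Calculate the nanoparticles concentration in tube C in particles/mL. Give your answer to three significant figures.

6.24 × 10^4 particles/mL

Step 1: 1.35 mL brought to 17 mL → factor 17/1.35 = 12.593
Step 2: 450 μL + 4750 μL = 5200 μL total → factor 5200/450 = 11.556
Step 3: 1.35 mL brought to 11.9 mL → factor 11.9/1.35 = 8.8148
Dilution factor through tube C = 12.593 × 11.556 × 8.8148 = 1282.7
[tube C] = 8.00 × 10^7 particles/mL / 1282.7 = 6.24 × 10^4 particles/mL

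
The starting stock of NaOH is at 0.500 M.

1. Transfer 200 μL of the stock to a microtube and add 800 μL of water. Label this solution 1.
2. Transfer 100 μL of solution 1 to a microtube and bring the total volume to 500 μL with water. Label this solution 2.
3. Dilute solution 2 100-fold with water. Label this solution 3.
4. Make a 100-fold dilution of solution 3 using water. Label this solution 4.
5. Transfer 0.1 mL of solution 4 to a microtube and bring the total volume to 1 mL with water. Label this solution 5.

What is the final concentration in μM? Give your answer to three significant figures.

0.200 μM

Step 1: 200 μL + 800 μL = 1000 μL total → factor 1000/200 = 5
Step 2: 100 μL brought to 500 μL → factor 500/100 = 5
Step 3: 100-fold → factor 100
Step 4: 100-fold → factor 100
Step 5: 0.1 mL brought to 1 mL → factor 1/0.1 = 10
Overall dilution factor = 5 × 5 × 100 × 100 × 10 = 2.5 × 10^6
Final = 0.500 M / 2.5 × 10^6 = 2.000 × 10^-7 M = 0.200 μM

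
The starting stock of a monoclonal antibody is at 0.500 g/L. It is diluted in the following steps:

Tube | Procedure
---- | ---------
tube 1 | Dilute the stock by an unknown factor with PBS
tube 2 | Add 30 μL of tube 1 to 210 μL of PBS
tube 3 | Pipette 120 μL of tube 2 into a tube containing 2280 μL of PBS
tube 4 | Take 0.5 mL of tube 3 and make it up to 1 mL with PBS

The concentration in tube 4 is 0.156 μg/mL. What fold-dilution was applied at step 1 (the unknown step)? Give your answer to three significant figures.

10.0-fold

Step 1: unknown factor x
Step 2: 30 μL + 210 μL = 240 μL total → factor 240/30 = 8
Step 3: 120 μL + 2280 μL = 2400 μL total → factor 2400/120 = 20
Step 4: 0.5 mL brought to 1 mL → factor 1/0.5 = 2
Product of known-step factors = 320
Overall factor = 0.500 g/L / (0.156 μg/mL) = 3205.1
x = 3205.1 / 320 = 10.0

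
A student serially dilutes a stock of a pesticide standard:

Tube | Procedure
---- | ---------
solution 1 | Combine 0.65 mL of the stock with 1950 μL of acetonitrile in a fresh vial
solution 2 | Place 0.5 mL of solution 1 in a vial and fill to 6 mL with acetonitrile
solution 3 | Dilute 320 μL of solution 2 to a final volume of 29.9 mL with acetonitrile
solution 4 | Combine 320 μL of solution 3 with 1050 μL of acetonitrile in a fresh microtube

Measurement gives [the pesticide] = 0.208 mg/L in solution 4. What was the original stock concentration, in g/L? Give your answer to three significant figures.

3.99 g/L

Step 1: 0.65 mL + 1950 μL = 2.6 mL total → factor 2.6/0.65 = 4
Step 2: 0.5 mL brought to 6 mL → factor 6/0.5 = 12
Step 3: 320 μL brought to 29.9 mL → factor 29900/320 = 93.438
Step 4: 320 μL + 1050 μL = 1370 μL total → factor 1370/320 = 4.2812
Overall dilution factor = 4 × 12 × 93.438 × 4.2812 = 19201
Stock = 0.208 mg/L × 19201 = 3994 mg/L = 3.99 g/L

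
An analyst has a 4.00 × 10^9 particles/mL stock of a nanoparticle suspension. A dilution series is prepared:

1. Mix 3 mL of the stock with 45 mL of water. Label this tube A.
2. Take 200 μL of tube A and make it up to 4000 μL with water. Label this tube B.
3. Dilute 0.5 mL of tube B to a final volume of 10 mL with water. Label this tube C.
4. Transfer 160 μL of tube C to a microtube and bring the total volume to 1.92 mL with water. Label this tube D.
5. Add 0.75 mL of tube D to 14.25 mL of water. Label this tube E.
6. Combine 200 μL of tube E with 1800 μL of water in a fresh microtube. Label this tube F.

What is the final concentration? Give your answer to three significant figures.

Step 1: 3 mL + 45 mL = 48 mL total → factor 48/3 = 16
Step 2: 200 μL brought to 4000 μL → factor 4000/200 = 20
Step 3: 0.5 mL brought to 10 mL → factor 10/0.5 = 20
Step 4: 160 μL brought to 1.92 mL → factor 1920/160 = 12
Step 5: 0.75 mL + 14.25 mL = 15 mL total → factor 15/0.75 = 20
Step 6: 200 μL + 1800 μL = 2000 μL total → factor 2000/200 = 10
Overall dilution factor = 16 × 20 × 20 × 12 × 20 × 10 = 1.536 × 10^7
Final = 4.00 × 10^9 particles/mL / 1.536 × 10^7 = 260 particles/mL

260 particles/mL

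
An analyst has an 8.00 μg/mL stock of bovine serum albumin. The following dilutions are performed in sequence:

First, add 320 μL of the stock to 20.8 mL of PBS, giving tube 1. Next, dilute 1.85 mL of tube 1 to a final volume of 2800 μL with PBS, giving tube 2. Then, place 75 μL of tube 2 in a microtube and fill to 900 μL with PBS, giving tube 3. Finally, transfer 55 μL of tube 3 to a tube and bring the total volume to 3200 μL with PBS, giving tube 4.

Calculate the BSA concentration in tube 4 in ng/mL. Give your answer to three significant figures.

0.115 ng/mL

Step 1: 320 μL + 20.8 mL = 21120 μL total → factor 21120/320 = 66
Step 2: 1.85 mL brought to 2800 μL → factor 2.8/1.85 = 1.5135
Step 3: 75 μL brought to 900 μL → factor 900/75 = 12
Step 4: 55 μL brought to 3200 μL → factor 3200/55 = 58.182
Dilution factor through tube 4 = 66 × 1.5135 × 12 × 58.182 = 69743
[tube 4] = 8.00 μg/mL / 69743 = 0.0001147 μg/mL = 0.115 ng/mL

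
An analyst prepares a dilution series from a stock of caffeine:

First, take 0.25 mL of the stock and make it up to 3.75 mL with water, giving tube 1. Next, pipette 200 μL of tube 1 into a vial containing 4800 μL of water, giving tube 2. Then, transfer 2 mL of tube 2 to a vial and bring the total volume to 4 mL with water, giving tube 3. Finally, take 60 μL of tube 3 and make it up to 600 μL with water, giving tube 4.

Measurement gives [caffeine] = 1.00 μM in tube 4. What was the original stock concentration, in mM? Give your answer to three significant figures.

Step 1: 0.25 mL brought to 3.75 mL → factor 3.75/0.25 = 15
Step 2: 200 μL + 4800 μL = 5000 μL total → factor 5000/200 = 25
Step 3: 2 mL brought to 4 mL → factor 4/2 = 2
Step 4: 60 μL brought to 600 μL → factor 600/60 = 10
Overall dilution factor = 15 × 25 × 2 × 10 = 7500
Stock = 1.00 μM × 7500 = 7500 μM = 7.50 mM

7.50 mM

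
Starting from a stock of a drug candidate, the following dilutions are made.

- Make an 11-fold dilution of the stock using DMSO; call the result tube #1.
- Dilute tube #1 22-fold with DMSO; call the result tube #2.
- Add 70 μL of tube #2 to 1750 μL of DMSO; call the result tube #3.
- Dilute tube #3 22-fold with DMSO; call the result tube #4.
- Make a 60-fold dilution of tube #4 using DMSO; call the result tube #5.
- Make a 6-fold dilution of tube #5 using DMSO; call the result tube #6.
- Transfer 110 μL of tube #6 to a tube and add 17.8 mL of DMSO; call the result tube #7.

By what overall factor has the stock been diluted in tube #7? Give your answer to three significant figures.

Step 1: 11-fold → factor 11
Step 2: 22-fold → factor 22
Step 3: 70 μL + 1750 μL = 1820 μL total → factor 1820/70 = 26
Step 4: 22-fold → factor 22
Step 5: 60-fold → factor 60
Step 6: 6-fold → factor 6
Step 7: 110 μL + 17.8 mL = 17910 μL total → factor 17910/110 = 162.82
Overall dilution factor = 11 × 22 × 26 × 22 × 60 × 6 × 162.82 = 8.1137 × 10^9

8.11 × 10^9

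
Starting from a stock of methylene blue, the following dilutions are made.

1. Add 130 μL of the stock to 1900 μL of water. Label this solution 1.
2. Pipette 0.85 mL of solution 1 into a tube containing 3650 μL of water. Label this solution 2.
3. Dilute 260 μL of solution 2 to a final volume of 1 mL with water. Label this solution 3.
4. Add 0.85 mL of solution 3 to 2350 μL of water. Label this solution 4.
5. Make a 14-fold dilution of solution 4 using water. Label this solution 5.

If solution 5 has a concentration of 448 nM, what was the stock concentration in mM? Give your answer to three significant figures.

7.51 mM

Step 1: 130 μL + 1900 μL = 2030 μL total → factor 2030/130 = 15.615
Step 2: 0.85 mL + 3650 μL = 4.5 mL total → factor 4.5/0.85 = 5.2941
Step 3: 260 μL brought to 1 mL → factor 1000/260 = 3.8462
Step 4: 0.85 mL + 2350 μL = 3.2 mL total → factor 3.2/0.85 = 3.7647
Step 5: 14-fold → factor 14
Overall dilution factor = 15.615 × 5.2941 × 3.8462 × 3.7647 × 14 = 16758
Stock = 448 nM × 16758 = 7.508 × 10^6 nM = 7.51 mM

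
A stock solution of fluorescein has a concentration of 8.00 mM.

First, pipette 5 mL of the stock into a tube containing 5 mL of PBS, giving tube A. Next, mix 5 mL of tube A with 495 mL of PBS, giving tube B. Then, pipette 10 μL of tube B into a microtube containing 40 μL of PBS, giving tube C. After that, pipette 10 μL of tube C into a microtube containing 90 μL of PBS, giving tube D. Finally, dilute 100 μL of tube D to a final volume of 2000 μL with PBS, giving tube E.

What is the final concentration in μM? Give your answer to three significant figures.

0.0400 μM

Step 1: 5 mL + 5 mL = 10 mL total → factor 10/5 = 2
Step 2: 5 mL + 495 mL = 500 mL total → factor 500/5 = 100
Step 3: 10 μL + 40 μL = 50 μL total → factor 50/10 = 5
Step 4: 10 μL + 90 μL = 100 μL total → factor 100/10 = 10
Step 5: 100 μL brought to 2000 μL → factor 2000/100 = 20
Overall dilution factor = 2 × 100 × 5 × 10 × 20 = 2 × 10^5
Final = 8.00 mM / 2 × 10^5 = 4.000 × 10^-5 mM = 0.0400 μM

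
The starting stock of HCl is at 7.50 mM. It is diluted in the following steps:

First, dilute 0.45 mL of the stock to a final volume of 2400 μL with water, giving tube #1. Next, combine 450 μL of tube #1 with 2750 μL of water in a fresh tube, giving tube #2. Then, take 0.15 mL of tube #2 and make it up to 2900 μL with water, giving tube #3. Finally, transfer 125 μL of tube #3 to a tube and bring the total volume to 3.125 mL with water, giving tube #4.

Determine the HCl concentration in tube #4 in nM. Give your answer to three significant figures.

409 nM

Step 1: 0.45 mL brought to 2400 μL → factor 2.4/0.45 = 5.3333
Step 2: 450 μL + 2750 μL = 3200 μL total → factor 3200/450 = 7.1111
Step 3: 0.15 mL brought to 2900 μL → factor 2.9/0.15 = 19.333
Step 4: 125 μL brought to 3.125 mL → factor 3125/125 = 25
Overall dilution factor = 5.3333 × 7.1111 × 19.333 × 25 = 18331
Final = 7.50 mM / 18331 = 0.0004091 mM = 409 nM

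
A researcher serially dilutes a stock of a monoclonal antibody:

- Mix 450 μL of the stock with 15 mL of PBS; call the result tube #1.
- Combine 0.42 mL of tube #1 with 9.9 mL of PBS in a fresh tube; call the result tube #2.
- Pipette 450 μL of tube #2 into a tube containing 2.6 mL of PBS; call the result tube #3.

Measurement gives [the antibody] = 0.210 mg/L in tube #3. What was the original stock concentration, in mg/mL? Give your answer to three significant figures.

1.20 mg/mL

Step 1: 450 μL + 15 mL = 15450 μL total → factor 15450/450 = 34.333
Step 2: 0.42 mL + 9.9 mL = 10.32 mL total → factor 10.32/0.42 = 24.571
Step 3: 450 μL + 2.6 mL = 3050 μL total → factor 3050/450 = 6.7778
Overall dilution factor = 34.333 × 24.571 × 6.7778 = 5717.9
Stock = 0.210 mg/L × 5717.9 = 1201 mg/L = 1.20 mg/mL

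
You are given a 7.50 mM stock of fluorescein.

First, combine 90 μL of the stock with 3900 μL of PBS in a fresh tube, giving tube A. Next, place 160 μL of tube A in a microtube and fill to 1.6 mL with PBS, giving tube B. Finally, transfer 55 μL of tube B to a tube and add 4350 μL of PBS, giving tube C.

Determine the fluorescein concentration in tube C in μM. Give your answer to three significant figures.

Step 1: 90 μL + 3900 μL = 3990 μL total → factor 3990/90 = 44.333
Step 2: 160 μL brought to 1.6 mL → factor 1600/160 = 10
Step 3: 55 μL + 4350 μL = 4405 μL total → factor 4405/55 = 80.091
Overall dilution factor = 44.333 × 10 × 80.091 = 35507
Final = 7.50 mM / 35507 = 0.0002112 mM = 0.211 μM

0.211 μM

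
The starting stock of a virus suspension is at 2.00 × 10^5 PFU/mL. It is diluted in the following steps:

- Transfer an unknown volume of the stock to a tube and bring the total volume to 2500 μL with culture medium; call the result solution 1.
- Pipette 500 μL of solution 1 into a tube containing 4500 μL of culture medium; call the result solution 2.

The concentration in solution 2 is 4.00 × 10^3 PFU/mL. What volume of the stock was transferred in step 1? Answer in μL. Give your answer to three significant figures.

500 μL

Step 1: v brought to 2500 μL → factor = 2500 μL/v
Step 2: 500 μL + 4500 μL = 5000 μL total → factor 5000/500 = 10
Product of known-step factors = 10
Overall factor = 2.00 × 10^5 PFU/mL / (4.00 × 10^3 PFU/mL) = 50
Step-1 factor = 50 / 10 = 5
v = 2500 μL / 5 = 500 μL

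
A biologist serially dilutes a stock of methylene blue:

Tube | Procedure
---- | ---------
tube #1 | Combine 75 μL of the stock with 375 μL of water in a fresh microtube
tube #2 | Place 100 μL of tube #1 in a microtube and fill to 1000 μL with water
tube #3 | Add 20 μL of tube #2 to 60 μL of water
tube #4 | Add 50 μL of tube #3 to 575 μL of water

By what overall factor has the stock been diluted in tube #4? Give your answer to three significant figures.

3.00 × 10^3

Step 1: 75 μL + 375 μL = 450 μL total → factor 450/75 = 6
Step 2: 100 μL brought to 1000 μL → factor 1000/100 = 10
Step 3: 20 μL + 60 μL = 80 μL total → factor 80/20 = 4
Step 4: 50 μL + 575 μL = 625 μL total → factor 625/50 = 12.5
Overall dilution factor = 6 × 10 × 4 × 12.5 = 3000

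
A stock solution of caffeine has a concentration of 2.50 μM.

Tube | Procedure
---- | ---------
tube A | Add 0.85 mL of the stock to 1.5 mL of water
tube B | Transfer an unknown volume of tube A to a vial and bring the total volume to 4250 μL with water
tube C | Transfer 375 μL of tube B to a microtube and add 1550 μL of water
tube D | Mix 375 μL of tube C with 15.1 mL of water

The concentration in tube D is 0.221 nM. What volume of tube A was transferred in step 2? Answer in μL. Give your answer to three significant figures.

Step 1: 0.85 mL + 1.5 mL = 2.35 mL total → factor 2.35/0.85 = 2.7647
Step 2: v brought to 4250 μL → factor = 4250 μL/v
Step 3: 375 μL + 1550 μL = 1925 μL total → factor 1925/375 = 5.1333
Step 4: 375 μL + 15.1 mL = 15475 μL total → factor 15475/375 = 41.267
Product of known-step factors = 585.66
Overall factor = 2.50 μM / (0.221 nM) = 11312
Step-2 factor = 11312 / 585.66 = 19.315
v = 4250 μL / 19.315 = 220 μL

220 μL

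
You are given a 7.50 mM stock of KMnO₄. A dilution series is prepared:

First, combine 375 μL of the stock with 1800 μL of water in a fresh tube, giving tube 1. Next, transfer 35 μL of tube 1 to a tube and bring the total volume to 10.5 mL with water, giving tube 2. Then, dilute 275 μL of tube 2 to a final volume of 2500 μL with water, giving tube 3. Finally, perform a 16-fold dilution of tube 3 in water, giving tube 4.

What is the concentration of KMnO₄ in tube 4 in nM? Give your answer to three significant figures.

Step 1: 375 μL + 1800 μL = 2175 μL total → factor 2175/375 = 5.8
Step 2: 35 μL brought to 10.5 mL → factor 10500/35 = 300
Step 3: 275 μL brought to 2500 μL → factor 2500/275 = 9.0909
Step 4: 16-fold → factor 16
Overall dilution factor = 5.8 × 300 × 9.0909 × 16 = 2.5309 × 10^5
Final = 7.50 mM / 2.5309 × 10^5 = 2.963 × 10^-5 mM = 29.6 nM

29.6 nM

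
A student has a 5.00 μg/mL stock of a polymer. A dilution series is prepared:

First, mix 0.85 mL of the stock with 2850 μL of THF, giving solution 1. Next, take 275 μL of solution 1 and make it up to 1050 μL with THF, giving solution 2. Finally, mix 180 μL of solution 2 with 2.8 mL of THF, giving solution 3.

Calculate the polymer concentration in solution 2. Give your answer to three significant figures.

Step 1: 0.85 mL + 2850 μL = 3.7 mL total → factor 3.7/0.85 = 4.3529
Step 2: 275 μL brought to 1050 μL → factor 1050/275 = 3.8182
Dilution factor through solution 2 = 4.3529 × 3.8182 = 16.62
[solution 2] = 5.00 μg/mL / 16.62 = 0.301 μg/mL

0.301 μg/mL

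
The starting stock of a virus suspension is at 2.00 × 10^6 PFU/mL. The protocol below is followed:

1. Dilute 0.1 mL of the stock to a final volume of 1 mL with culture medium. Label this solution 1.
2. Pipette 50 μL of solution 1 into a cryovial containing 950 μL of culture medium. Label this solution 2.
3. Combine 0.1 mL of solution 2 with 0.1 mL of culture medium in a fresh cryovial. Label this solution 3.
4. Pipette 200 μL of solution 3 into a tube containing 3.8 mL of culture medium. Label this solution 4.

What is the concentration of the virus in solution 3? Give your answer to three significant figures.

Step 1: 0.1 mL brought to 1 mL → factor 1/0.1 = 10
Step 2: 50 μL + 950 μL = 1000 μL total → factor 1000/50 = 20
Step 3: 0.1 mL + 0.1 mL = 0.2 mL total → factor 0.2/0.1 = 2
Dilution factor through solution 3 = 10 × 20 × 2 = 400
[solution 3] = 2.00 × 10^6 PFU/mL / 400 = 5.00 × 10^3 PFU/mL

5.00 × 10^3 PFU/mL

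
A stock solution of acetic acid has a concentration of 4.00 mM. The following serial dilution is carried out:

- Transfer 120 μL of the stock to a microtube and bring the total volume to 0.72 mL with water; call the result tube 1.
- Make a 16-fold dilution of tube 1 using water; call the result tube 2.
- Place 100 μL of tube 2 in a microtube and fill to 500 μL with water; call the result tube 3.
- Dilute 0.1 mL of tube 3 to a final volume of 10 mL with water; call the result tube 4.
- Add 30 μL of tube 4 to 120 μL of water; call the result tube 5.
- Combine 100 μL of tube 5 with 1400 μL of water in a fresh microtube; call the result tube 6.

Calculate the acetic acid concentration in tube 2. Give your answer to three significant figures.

0.0417 mM

Step 1: 120 μL brought to 0.72 mL → factor 720/120 = 6
Step 2: 16-fold → factor 16
Dilution factor through tube 2 = 6 × 16 = 96
[tube 2] = 4.00 mM / 96 = 0.0417 mM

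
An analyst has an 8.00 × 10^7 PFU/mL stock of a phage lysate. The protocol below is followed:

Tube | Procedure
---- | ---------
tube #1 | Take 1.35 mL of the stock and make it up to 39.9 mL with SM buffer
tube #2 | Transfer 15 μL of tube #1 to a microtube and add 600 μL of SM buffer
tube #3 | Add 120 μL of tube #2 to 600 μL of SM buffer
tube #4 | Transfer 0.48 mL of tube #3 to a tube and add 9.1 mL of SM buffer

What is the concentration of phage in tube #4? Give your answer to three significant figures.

551 PFU/mL

Step 1: 1.35 mL brought to 39.9 mL → factor 39.9/1.35 = 29.556
Step 2: 15 μL + 600 μL = 615 μL total → factor 615/15 = 41
Step 3: 120 μL + 600 μL = 720 μL total → factor 720/120 = 6
Step 4: 0.48 mL + 9.1 mL = 9.58 mL total → factor 9.58/0.48 = 19.958
Overall dilution factor = 29.556 × 41 × 6 × 19.958 = 1.4511 × 10^5
Final = 8.00 × 10^7 PFU/mL / 1.4511 × 10^5 = 551 PFU/mL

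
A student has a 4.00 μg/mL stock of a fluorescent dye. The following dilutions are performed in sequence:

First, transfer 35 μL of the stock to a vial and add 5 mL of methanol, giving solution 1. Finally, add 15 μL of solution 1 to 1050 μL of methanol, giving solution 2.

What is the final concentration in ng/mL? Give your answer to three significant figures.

Step 1: 35 μL + 5 mL = 5035 μL total → factor 5035/35 = 143.86
Step 2: 15 μL + 1050 μL = 1065 μL total → factor 1065/15 = 71
Overall dilution factor = 143.86 × 71 = 10214
Final = 4.00 μg/mL / 10214 = 0.0003916 μg/mL = 0.392 ng/mL

0.392 ng/mL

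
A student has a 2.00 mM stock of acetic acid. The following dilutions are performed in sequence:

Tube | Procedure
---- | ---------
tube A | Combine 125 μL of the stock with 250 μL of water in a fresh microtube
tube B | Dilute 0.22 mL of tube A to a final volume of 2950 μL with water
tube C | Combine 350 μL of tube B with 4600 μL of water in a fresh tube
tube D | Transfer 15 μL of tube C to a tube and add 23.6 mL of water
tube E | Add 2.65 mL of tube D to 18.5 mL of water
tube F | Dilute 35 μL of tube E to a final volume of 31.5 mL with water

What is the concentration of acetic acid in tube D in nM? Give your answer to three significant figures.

Step 1: 125 μL + 250 μL = 375 μL total → factor 375/125 = 3
Step 2: 0.22 mL brought to 2950 μL → factor 2.95/0.22 = 13.409
Step 3: 350 μL + 4600 μL = 4950 μL total → factor 4950/350 = 14.143
Step 4: 15 μL + 23.6 mL = 23615 μL total → factor 23615/15 = 1574.3
Dilution factor through tube D = 3 × 13.409 × 14.143 × 1574.3 = 8.9568 × 10^5
[tube D] = 2.00 mM / 8.9568 × 10^5 = 2.233 × 10^-6 mM = 2.23 nM

2.23 nM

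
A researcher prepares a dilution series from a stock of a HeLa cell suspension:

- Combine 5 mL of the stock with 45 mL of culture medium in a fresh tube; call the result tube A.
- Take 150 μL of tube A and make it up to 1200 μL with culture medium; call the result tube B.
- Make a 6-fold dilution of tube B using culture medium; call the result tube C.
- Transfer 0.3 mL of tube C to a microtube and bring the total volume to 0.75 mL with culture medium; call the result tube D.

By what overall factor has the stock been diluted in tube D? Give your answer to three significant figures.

1.20 × 10^3

Step 1: 5 mL + 45 mL = 50 mL total → factor 50/5 = 10
Step 2: 150 μL brought to 1200 μL → factor 1200/150 = 8
Step 3: 6-fold → factor 6
Step 4: 0.3 mL brought to 0.75 mL → factor 0.75/0.3 = 2.5
Overall dilution factor = 10 × 8 × 6 × 2.5 = 1200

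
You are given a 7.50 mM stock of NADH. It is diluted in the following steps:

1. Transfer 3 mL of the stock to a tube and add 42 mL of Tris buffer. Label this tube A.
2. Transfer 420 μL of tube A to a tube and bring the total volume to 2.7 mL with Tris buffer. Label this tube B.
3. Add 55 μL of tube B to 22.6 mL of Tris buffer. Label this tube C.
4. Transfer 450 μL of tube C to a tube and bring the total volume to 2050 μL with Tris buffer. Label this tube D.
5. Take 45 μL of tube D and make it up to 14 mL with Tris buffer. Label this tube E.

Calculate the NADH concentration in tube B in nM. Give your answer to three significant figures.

Step 1: 3 mL + 42 mL = 45 mL total → factor 45/3 = 15
Step 2: 420 μL brought to 2.7 mL → factor 2700/420 = 6.4286
Dilution factor through tube B = 15 × 6.4286 = 96.429
[tube B] = 7.50 mM / 96.429 = 0.07778 mM = 7.78 × 10^4 nM

7.78 × 10^4 nM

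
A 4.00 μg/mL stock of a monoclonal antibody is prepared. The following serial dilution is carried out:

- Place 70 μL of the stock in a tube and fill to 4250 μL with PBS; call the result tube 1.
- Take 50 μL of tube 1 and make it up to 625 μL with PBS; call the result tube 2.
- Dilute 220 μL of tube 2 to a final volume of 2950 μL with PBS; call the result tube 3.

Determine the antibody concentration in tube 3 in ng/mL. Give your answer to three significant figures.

Step 1: 70 μL brought to 4250 μL → factor 4250/70 = 60.714
Step 2: 50 μL brought to 625 μL → factor 625/50 = 12.5
Step 3: 220 μL brought to 2950 μL → factor 2950/220 = 13.409
Overall dilution factor = 60.714 × 12.5 × 13.409 = 10177
Final = 4.00 μg/mL / 10177 = 0.0003931 μg/mL = 0.393 ng/mL

0.393 ng/mL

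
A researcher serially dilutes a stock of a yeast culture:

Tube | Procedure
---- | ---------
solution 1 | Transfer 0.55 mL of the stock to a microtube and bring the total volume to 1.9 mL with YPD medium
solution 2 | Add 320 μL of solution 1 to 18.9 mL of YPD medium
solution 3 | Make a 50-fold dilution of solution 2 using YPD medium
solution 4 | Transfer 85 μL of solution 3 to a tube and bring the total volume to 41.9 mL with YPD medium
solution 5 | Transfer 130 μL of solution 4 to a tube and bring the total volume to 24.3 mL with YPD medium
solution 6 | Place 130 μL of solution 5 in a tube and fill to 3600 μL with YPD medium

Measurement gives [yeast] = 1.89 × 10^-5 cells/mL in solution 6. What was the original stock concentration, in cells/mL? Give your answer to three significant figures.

5.00 × 10^5 cells/mL

Step 1: 0.55 mL brought to 1.9 mL → factor 1.9/0.55 = 3.4545
Step 2: 320 μL + 18.9 mL = 19220 μL total → factor 19220/320 = 60.062
Step 3: 50-fold → factor 50
Step 4: 85 μL brought to 41.9 mL → factor 41900/85 = 492.94
Step 5: 130 μL brought to 24.3 mL → factor 24300/130 = 186.92
Step 6: 130 μL brought to 3600 μL → factor 3600/130 = 27.692
Overall dilution factor = 3.4545 × 60.062 × 50 × 492.94 × 186.92 × 27.692 = 2.6472 × 10^10
Stock = 1.89 × 10^-5 cells/mL × 2.6472 × 10^10 = 5.00 × 10^5 cells/mL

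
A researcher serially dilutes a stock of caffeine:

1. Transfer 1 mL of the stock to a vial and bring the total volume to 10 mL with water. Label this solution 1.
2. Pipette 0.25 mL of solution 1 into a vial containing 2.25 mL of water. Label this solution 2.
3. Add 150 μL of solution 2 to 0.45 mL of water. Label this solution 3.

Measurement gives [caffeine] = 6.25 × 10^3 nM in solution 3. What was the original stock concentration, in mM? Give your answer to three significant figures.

Step 1: 1 mL brought to 10 mL → factor 10/1 = 10
Step 2: 0.25 mL + 2.25 mL = 2.5 mL total → factor 2.5/0.25 = 10
Step 3: 150 μL + 0.45 mL = 600 μL total → factor 600/150 = 4
Overall dilution factor = 10 × 10 × 4 = 400
Stock = 6.25 × 10^3 nM × 400 = 2.500 × 10^6 nM = 2.50 mM

2.50 mM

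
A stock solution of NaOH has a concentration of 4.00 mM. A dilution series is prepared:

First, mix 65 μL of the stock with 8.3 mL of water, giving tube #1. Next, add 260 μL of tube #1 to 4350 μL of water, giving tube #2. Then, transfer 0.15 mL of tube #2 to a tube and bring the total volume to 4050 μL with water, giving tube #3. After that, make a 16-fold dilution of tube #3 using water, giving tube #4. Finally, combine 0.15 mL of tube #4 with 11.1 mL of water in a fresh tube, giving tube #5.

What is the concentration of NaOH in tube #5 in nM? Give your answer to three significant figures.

0.0541 nM

Step 1: 65 μL + 8.3 mL = 8365 μL total → factor 8365/65 = 128.69
Step 2: 260 μL + 4350 μL = 4610 μL total → factor 4610/260 = 17.731
Step 3: 0.15 mL brought to 4050 μL → factor 4.05/0.15 = 27
Step 4: 16-fold → factor 16
Step 5: 0.15 mL + 11.1 mL = 11.25 mL total → factor 11.25/0.15 = 75
Overall dilution factor = 128.69 × 17.731 × 27 × 16 × 75 = 7.3931 × 10^7
Final = 4.00 mM / 7.3931 × 10^7 = 5.410 × 10^-8 mM = 0.0541 nM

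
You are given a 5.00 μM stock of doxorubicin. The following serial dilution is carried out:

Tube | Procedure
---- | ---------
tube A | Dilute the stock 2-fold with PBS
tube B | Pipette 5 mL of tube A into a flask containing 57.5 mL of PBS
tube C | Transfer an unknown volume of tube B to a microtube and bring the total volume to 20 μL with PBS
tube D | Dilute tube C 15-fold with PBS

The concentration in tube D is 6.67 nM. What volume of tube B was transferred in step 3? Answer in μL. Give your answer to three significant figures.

Step 1: 2-fold → factor 2
Step 2: 5 mL + 57.5 mL = 62.5 mL total → factor 62.5/5 = 12.5
Step 3: v brought to 20 μL → factor = 20 μL/v
Step 4: 15-fold → factor 15
Product of known-step factors = 375
Overall factor = 5.00 μM / (6.67 nM) = 749.63
Step-3 factor = 749.63 / 375 = 1.999
v = 20 μL / 1.999 = 10.0 μL

10.0 μL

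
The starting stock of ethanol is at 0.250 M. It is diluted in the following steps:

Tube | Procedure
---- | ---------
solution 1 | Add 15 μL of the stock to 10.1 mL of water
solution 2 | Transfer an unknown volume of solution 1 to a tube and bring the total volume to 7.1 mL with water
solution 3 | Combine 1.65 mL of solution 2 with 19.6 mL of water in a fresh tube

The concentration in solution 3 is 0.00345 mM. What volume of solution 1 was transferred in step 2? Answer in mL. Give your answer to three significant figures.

0.851 mL

Step 1: 15 μL + 10.1 mL = 10115 μL total → factor 10115/15 = 674.33
Step 2: v brought to 7.1 mL → factor = 7.1 mL/v
Step 3: 1.65 mL + 19.6 mL = 21.25 mL total → factor 21.25/1.65 = 12.879
Product of known-step factors = 8684.6
Overall factor = 0.250 M / (0.00345 mM) = 72464
Step-2 factor = 72464 / 8684.6 = 8.3439
v = 7.1 mL / 8.3439 = 0.851 mL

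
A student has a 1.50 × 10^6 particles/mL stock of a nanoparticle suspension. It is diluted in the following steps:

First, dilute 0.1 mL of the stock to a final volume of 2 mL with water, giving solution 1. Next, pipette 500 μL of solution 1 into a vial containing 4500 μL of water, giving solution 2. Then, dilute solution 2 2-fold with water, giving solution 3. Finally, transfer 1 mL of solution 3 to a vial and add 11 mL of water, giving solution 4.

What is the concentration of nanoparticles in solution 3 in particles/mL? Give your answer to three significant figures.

3.75 × 10^3 particles/mL

Step 1: 0.1 mL brought to 2 mL → factor 2/0.1 = 20
Step 2: 500 μL + 4500 μL = 5000 μL total → factor 5000/500 = 10
Step 3: 2-fold → factor 2
Dilution factor through solution 3 = 20 × 10 × 2 = 400
[solution 3] = 1.50 × 10^6 particles/mL / 400 = 3.75 × 10^3 particles/mL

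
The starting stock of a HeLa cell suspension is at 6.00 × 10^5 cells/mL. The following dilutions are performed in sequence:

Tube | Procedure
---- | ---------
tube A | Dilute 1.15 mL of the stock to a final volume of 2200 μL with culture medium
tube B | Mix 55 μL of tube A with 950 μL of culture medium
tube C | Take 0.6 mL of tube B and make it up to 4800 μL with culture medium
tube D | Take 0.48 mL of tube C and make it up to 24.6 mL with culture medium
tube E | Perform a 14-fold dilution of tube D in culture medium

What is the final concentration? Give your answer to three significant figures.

2.99 cells/mL

Step 1: 1.15 mL brought to 2200 μL → factor 2.2/1.15 = 1.913
Step 2: 55 μL + 950 μL = 1005 μL total → factor 1005/55 = 18.273
Step 3: 0.6 mL brought to 4800 μL → factor 4.8/0.6 = 8
Step 4: 0.48 mL brought to 24.6 mL → factor 24.6/0.48 = 51.25
Step 5: 14-fold → factor 14
Overall dilution factor = 1.913 × 18.273 × 8 × 51.25 × 14 = 2.0065 × 10^5
Final = 6.00 × 10^5 cells/mL / 2.0065 × 10^5 = 2.99 cells/mL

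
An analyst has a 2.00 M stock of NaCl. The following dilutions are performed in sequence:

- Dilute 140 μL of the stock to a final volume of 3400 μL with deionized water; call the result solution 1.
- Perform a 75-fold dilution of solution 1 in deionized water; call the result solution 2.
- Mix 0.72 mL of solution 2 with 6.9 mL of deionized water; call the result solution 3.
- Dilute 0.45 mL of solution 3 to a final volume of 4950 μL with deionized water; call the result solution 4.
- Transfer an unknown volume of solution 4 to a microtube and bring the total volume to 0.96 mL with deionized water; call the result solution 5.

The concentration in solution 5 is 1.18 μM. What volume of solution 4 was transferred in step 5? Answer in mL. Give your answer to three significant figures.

Step 1: 140 μL brought to 3400 μL → factor 3400/140 = 24.286
Step 2: 75-fold → factor 75
Step 3: 0.72 mL + 6.9 mL = 7.62 mL total → factor 7.62/0.72 = 10.583
Step 4: 0.45 mL brought to 4950 μL → factor 4.95/0.45 = 11
Step 5: v brought to 0.96 mL → factor = 0.96 mL/v
Product of known-step factors = 2.1204 × 10^5
Overall factor = 2.00 M / (1.18 μM) = 1.6949 × 10^6
Step-5 factor = 1.6949 × 10^6 / 2.1204 × 10^5 = 7.9932
v = 0.96 mL / 7.9932 = 0.120 mL

0.120 mL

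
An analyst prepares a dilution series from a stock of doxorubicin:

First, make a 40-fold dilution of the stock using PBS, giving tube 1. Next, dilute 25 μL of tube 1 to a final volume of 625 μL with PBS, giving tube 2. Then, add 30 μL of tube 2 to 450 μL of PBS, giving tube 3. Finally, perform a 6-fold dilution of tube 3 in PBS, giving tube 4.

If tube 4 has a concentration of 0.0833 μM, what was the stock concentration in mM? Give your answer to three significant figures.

Step 1: 40-fold → factor 40
Step 2: 25 μL brought to 625 μL → factor 625/25 = 25
Step 3: 30 μL + 450 μL = 480 μL total → factor 480/30 = 16
Step 4: 6-fold → factor 6
Overall dilution factor = 40 × 25 × 16 × 6 = 96000
Stock = 0.0833 μM × 96000 = 7997 μM = 8.00 mM

8.00 mM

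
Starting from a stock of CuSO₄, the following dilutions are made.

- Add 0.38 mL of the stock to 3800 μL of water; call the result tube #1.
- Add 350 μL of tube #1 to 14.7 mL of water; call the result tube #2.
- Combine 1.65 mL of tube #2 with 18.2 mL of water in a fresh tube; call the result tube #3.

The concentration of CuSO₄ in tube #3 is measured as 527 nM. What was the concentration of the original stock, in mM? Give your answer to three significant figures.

Step 1: 0.38 mL + 3800 μL = 4.18 mL total → factor 4.18/0.38 = 11
Step 2: 350 μL + 14.7 mL = 15050 μL total → factor 15050/350 = 43
Step 3: 1.65 mL + 18.2 mL = 19.85 mL total → factor 19.85/1.65 = 12.03
Overall dilution factor = 11 × 43 × 12.03 = 5690.3
Stock = 527 nM × 5690.3 = 2.999 × 10^6 nM = 3.00 mM

3.00 mM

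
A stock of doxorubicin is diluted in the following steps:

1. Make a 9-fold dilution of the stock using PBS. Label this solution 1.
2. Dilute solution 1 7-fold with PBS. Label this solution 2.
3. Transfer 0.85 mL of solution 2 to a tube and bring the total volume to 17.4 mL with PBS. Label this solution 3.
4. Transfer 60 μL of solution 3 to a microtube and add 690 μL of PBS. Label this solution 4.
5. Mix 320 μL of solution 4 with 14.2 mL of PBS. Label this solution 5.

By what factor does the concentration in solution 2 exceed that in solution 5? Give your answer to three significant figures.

1.16 × 10^4

Step 1: 9-fold → factor 9
Step 2: 7-fold → factor 7
Step 3: 0.85 mL brought to 17.4 mL → factor 17.4/0.85 = 20.471
Step 4: 60 μL + 690 μL = 750 μL total → factor 750/60 = 12.5
Step 5: 320 μL + 14.2 mL = 14520 μL total → factor 14520/320 = 45.375
Dilution factor to solution 2 = 63; to solution 5 = 7.3147 × 10^5
[solution 2]/[solution 5] = (factor to solution 5)/(factor to solution 2) = 7.3147 × 10^5/63 = 1.16 × 10^4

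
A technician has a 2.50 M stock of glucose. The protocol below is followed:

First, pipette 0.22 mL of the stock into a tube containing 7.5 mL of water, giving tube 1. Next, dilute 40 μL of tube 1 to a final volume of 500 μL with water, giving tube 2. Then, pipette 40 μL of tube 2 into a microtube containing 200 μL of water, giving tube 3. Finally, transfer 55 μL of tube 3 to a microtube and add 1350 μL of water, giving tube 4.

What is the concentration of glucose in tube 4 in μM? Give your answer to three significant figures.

37.2 μM

Step 1: 0.22 mL + 7.5 mL = 7.72 mL total → factor 7.72/0.22 = 35.091
Step 2: 40 μL brought to 500 μL → factor 500/40 = 12.5
Step 3: 40 μL + 200 μL = 240 μL total → factor 240/40 = 6
Step 4: 55 μL + 1350 μL = 1405 μL total → factor 1405/55 = 25.545
Overall dilution factor = 35.091 × 12.5 × 6 × 25.545 = 67231
Final = 2.50 M / 67231 = 3.719 × 10^-5 M = 37.2 μM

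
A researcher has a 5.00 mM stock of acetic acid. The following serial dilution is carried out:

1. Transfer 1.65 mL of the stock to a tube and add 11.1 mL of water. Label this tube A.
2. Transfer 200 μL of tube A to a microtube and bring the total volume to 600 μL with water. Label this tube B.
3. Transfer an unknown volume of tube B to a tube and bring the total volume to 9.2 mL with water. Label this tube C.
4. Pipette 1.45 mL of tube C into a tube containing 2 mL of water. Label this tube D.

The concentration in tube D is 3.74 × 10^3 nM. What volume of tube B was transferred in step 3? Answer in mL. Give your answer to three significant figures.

0.380 mL

Step 1: 1.65 mL + 11.1 mL = 12.75 mL total → factor 12.75/1.65 = 7.7273
Step 2: 200 μL brought to 600 μL → factor 600/200 = 3
Step 3: v brought to 9.2 mL → factor = 9.2 mL/v
Step 4: 1.45 mL + 2 mL = 3.45 mL total → factor 3.45/1.45 = 2.3793
Product of known-step factors = 55.157
Overall factor = 5.00 mM / (3.74 × 10^3 nM) = 1336.9
Step-3 factor = 1336.9 / 55.157 = 24.238
v = 9.2 mL / 24.238 = 0.380 mL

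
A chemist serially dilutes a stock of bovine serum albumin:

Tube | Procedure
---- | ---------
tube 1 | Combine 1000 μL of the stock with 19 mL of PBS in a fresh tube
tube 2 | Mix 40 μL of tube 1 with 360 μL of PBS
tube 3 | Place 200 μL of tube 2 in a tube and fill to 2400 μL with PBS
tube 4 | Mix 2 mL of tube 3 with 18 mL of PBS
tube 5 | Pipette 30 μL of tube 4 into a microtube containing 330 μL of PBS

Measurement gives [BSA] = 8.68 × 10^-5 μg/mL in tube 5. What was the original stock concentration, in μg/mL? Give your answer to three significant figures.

Step 1: 1000 μL + 19 mL = 20000 μL total → factor 20000/1000 = 20
Step 2: 40 μL + 360 μL = 400 μL total → factor 400/40 = 10
Step 3: 200 μL brought to 2400 μL → factor 2400/200 = 12
Step 4: 2 mL + 18 mL = 20 mL total → factor 20/2 = 10
Step 5: 30 μL + 330 μL = 360 μL total → factor 360/30 = 12
Overall dilution factor = 20 × 10 × 12 × 10 × 12 = 2.88 × 10^5
Stock = 8.68 × 10^-5 μg/mL × 2.88 × 10^5 = 25.0 μg/mL

25.0 μg/mL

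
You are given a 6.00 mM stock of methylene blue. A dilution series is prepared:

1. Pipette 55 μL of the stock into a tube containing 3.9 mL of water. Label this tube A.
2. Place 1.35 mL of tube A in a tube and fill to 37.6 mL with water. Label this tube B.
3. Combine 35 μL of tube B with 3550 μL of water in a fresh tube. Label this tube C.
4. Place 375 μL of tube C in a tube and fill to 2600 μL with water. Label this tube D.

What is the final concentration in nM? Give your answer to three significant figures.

4.22 nM

Step 1: 55 μL + 3.9 mL = 3955 μL total → factor 3955/55 = 71.909
Step 2: 1.35 mL brought to 37.6 mL → factor 37.6/1.35 = 27.852
Step 3: 35 μL + 3550 μL = 3585 μL total → factor 3585/35 = 102.43
Step 4: 375 μL brought to 2600 μL → factor 2600/375 = 6.9333
Overall dilution factor = 71.909 × 27.852 × 102.43 × 6.9333 = 1.4223 × 10^6
Final = 6.00 mM / 1.4223 × 10^6 = 4.218 × 10^-6 mM = 4.22 nM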